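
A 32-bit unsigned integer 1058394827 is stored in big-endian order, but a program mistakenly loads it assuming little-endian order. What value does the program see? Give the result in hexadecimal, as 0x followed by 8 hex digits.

1058394827 in 32-bit hexadecimal is 0x3F15D2CB.
Stored big-endian, the bytes at ascending addresses are 3F 15 D2 CB.
Read back as little-endian, the first byte is least significant, giving 0xCBD2153F.

0xCBD2153F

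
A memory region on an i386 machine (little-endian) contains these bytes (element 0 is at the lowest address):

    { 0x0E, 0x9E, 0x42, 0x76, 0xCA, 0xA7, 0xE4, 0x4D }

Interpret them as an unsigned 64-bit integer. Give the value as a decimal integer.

In little-endian order the low byte comes first in memory.
Reassemble most-significant byte first: 4D E4 A7 CA 76 42 9E 0E → 0x4DE4A7CA76429E0E.
0x4DE4A7CA76429E0E = 5612795523619790350.

5612795523619790350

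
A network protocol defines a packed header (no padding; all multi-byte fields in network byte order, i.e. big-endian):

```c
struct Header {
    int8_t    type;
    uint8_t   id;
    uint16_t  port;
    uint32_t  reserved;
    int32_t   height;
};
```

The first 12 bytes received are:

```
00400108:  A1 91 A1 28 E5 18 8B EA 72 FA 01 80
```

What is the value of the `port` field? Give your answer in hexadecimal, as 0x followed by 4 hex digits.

0xA128

`port` follows `type` (1 B), `id` (1 B), so it starts at offset 1 + 1 = 2 and occupies 2 bytes.
Bytes at offsets 2..3: A1 28.
Big-endian: lowest address holds the most-significant byte.
The bytes are already most-significant first: 0xA128.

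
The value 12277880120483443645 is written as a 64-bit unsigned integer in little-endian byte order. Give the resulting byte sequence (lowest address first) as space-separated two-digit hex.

12277880120483443645 in hexadecimal, padded to 64 bits, is 0xAA63CAEB283EF3BD.
Split into bytes (most-significant first): AA 63 CA EB 28 3E F3 BD.
In little-endian order the low byte comes first in memory.
So at ascending addresses the bytes are BD F3 3E 28 EB CA 63 AA.

BD F3 3E 28 EB CA 63 AA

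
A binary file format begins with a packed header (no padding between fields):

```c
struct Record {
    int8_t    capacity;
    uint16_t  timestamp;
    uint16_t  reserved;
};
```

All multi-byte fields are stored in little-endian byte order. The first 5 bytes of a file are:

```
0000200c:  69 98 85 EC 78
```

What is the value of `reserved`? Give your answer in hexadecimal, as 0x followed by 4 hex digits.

0x78EC

`reserved` follows `capacity` (1 B), `timestamp` (2 B), so it starts at offset 1 + 2 = 3 and occupies 2 bytes.
Bytes at offsets 3..4: EC 78.
Little-endian stores the least-significant byte at the lowest address.
Reassemble most-significant byte first: 78 EC → 0x78EC.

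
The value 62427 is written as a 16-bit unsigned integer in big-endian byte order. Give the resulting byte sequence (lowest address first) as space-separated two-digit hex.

62427 in hexadecimal, padded to 16 bits, is 0xF3DB.
Split into bytes (most-significant first): F3 DB.
Big-endian: lowest address holds the most-significant byte.
So the memory order matches the most-significant-first order: F3 DB.

F3 DB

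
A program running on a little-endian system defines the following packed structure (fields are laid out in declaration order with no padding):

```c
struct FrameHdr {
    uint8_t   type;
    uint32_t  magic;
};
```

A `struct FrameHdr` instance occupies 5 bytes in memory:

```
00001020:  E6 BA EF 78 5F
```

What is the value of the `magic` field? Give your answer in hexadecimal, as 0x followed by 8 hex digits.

0x5F78EFBA

`magic` follows `type` (1 byte), so it starts at byte offset 1 and occupies 4 bytes.
Bytes at offsets 1..4: BA EF 78 5F.
In little-endian order the low byte comes first in memory.
Reassemble most-significant byte first: 5F 78 EF BA → 0x5F78EFBA.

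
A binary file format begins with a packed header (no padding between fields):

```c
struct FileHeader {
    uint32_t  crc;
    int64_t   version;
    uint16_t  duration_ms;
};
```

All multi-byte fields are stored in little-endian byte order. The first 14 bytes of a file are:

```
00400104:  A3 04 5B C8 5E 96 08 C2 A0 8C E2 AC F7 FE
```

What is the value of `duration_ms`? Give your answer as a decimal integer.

`duration_ms` follows `crc` (4 B), `version` (8 B), so it starts at offset 4 + 8 = 12 and occupies 2 bytes.
Bytes at offsets 12..13: F7 FE.
Little-endian: lowest address holds the least-significant byte.
Reassemble most-significant byte first: FE F7 → 0xFEF7.
0xFEF7 = 65271.

65271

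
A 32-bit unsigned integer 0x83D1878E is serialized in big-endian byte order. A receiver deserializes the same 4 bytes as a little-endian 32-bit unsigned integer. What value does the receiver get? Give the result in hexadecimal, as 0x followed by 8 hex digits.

0x8E87D183

Stored big-endian, the bytes at ascending addresses are 83 D1 87 8E.
Read back as little-endian, the first byte is least significant, giving 0x8E87D183.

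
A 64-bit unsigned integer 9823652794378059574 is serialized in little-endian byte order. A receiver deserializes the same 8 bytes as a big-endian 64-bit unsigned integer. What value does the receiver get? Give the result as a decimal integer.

9823652794378059574 in 64-bit hexadecimal is 0x8854A02B25AD7F36.
Stored little-endian, the bytes at ascending addresses are 36 7F AD 25 2B A0 54 88.
Read back as big-endian, the last byte is least significant, giving 0x367FAD252BA05488.
0x367FAD252BA05488 = 3927047775247684744.

3927047775247684744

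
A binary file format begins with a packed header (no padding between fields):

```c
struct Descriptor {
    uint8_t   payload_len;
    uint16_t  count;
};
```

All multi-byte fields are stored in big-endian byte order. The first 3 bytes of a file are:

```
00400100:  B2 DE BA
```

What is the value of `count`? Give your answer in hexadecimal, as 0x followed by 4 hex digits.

`count` follows `payload_len` (1 byte), so it starts at byte offset 1 and occupies 2 bytes.
Bytes at offsets 1..2: DE BA.
In big-endian order the high byte comes first in memory.
The bytes are already most-significant first: 0xDEBA.

0xDEBA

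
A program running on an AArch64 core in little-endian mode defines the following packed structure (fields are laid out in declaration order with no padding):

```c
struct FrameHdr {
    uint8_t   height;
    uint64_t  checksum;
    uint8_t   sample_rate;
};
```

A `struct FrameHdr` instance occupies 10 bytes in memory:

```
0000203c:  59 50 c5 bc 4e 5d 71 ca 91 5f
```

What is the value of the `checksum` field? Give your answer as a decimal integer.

`checksum` follows `height` (1 byte), so it starts at byte offset 1 and occupies 8 bytes.
Bytes at offsets 1..8: 50 C5 BC 4E 5D 71 CA 91.
In little-endian order the low byte comes first in memory.
Reassemble most-significant byte first: 91 CA 71 5D 4E BC C5 50 → 0x91CA715D4EBCC550.
0x91CA715D4EBCC550 = 10505333726361994576.

10505333726361994576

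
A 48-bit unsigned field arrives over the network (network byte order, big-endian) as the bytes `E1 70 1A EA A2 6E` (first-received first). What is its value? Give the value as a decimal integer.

247871604171374

Big-endian stores the most-significant byte at the lowest address.
The bytes are already most-significant first: 0xE1701AEAA26E.
0xE1701AEAA26E = 247871604171374.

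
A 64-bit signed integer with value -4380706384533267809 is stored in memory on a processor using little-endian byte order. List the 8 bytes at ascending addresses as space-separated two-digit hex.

Two's complement of -4380706384533267809 in 64 bits: 4380706384533267809 = 0x3CCB653F2B642561; invert → 0xC3349AC0D49BDA9E; add 1 → 0xC3349AC0D49BDA9F.
Split into bytes (most-significant first): C3 34 9A C0 D4 9B DA 9F.
Little-endian stores the least-significant byte at the lowest address.
So at ascending addresses the bytes are 9F DA 9B D4 C0 9A 34 C3.

9F DA 9B D4 C0 9A 34 C3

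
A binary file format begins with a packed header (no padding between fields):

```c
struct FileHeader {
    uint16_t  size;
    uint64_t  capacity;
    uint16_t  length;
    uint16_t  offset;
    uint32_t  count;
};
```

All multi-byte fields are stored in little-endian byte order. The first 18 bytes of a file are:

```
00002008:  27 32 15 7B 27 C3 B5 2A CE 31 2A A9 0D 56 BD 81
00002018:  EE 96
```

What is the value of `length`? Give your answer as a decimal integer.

43306

`length` follows `size` (2 B), `capacity` (8 B), so it starts at offset 2 + 8 = 10 and occupies 2 bytes.
Bytes at offsets 10..11: 2A A9.
Little-endian stores the least-significant byte at the lowest address.
Reassemble most-significant byte first: A9 2A → 0xA92A.
0xA92A = 43306.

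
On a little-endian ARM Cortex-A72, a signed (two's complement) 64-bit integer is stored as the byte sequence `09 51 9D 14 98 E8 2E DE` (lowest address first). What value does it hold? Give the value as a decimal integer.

-2436754608482332407

In little-endian order the low byte comes first in memory.
Reassemble most-significant byte first: DE 2E E8 98 14 9D 51 09 → 0xDE2EE898149D5109.
Top bit is set, so as a signed 64-bit value this is 0xDE2EE898149D5109 − 2^64 = -2436754608482332407.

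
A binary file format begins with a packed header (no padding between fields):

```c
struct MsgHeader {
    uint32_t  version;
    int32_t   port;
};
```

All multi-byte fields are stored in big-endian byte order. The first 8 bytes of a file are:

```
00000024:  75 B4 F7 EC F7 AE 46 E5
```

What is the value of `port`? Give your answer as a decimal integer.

`port` follows `version` (4 bytes), so it starts at byte offset 4 and occupies 4 bytes.
Bytes at offsets 4..7: F7 AE 46 E5.
Big-endian: lowest address holds the most-significant byte.
The bytes are already most-significant first: 0xF7AE46E5.
Top bit is set, so as a signed 32-bit value this is 0xF7AE46E5 − 2^32 = -139573531.

-139573531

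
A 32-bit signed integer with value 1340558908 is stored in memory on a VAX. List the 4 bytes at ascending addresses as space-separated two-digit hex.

1340558908 in hexadecimal, padded to 32 bits, is 0x4FE74E3C.
Split into bytes (most-significant first): 4F E7 4E 3C.
In little-endian order the low byte comes first in memory.
So at ascending addresses the bytes are 3C 4E E7 4F.

3C 4E E7 4F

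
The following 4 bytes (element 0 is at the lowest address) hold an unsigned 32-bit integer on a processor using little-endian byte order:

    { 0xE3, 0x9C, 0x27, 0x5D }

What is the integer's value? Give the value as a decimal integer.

1562877155

In little-endian order the low byte comes first in memory.
Reassemble most-significant byte first: 5D 27 9C E3 → 0x5D279CE3.
0x5D279CE3 = 1562877155.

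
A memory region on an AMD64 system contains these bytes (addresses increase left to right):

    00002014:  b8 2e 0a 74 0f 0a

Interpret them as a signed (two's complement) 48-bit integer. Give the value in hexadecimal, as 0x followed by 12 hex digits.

In little-endian order the low byte comes first in memory.
Reassemble most-significant byte first: 0A 0F 74 0A 2E B8 → 0x0A0F740A2EB8.

0x0A0F740A2EB8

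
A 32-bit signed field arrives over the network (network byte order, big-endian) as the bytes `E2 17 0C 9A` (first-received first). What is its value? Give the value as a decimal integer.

Big-endian stores the most-significant byte at the lowest address.
The bytes are already most-significant first: 0xE2170C9A.
Top bit is set, so as a signed 32-bit value this is 0xE2170C9A − 2^32 = -501805926.

-501805926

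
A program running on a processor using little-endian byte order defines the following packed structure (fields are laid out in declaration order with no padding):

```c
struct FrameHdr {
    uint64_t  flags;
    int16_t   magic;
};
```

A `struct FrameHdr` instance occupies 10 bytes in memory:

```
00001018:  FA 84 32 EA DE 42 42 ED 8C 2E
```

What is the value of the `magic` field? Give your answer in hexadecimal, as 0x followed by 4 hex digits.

0x2E8C

`magic` follows `flags` (8 bytes), so it starts at byte offset 8 and occupies 2 bytes.
Bytes at offsets 8..9: 8C 2E.
Little-endian: lowest address holds the least-significant byte.
Reassemble most-significant byte first: 2E 8C → 0x2E8C.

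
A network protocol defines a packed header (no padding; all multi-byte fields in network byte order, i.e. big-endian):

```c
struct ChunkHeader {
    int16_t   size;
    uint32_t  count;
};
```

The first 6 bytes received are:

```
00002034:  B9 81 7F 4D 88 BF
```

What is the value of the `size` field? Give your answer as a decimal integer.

`size` is the first field, at byte offset 0, occupying 2 bytes.
Bytes at offsets 0..1: B9 81.
Big-endian: lowest address holds the most-significant byte.
The bytes are already most-significant first: 0xB981.
Top bit is set, so as a signed 16-bit value this is 0xB981 − 2^16 = -18047.

-18047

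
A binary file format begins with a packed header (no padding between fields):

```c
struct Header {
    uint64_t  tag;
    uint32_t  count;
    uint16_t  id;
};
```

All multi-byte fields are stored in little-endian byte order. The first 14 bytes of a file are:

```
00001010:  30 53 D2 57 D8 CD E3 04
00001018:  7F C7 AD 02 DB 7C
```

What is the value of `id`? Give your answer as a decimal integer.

31963

`id` follows `tag` (8 B), `count` (4 B), so it starts at offset 8 + 4 = 12 and occupies 2 bytes.
Bytes at offsets 12..13: DB 7C.
Little-endian stores the least-significant byte at the lowest address.
Reassemble most-significant byte first: 7C DB → 0x7CDB.
0x7CDB = 31963.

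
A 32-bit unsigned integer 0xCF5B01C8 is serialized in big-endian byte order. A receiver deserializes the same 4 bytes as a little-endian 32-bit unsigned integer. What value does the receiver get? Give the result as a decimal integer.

Stored big-endian, the bytes at ascending addresses are CF 5B 01 C8.
Read back as little-endian, the first byte is least significant, giving 0xC8015BCF.
0xC8015BCF = 3355532239.

3355532239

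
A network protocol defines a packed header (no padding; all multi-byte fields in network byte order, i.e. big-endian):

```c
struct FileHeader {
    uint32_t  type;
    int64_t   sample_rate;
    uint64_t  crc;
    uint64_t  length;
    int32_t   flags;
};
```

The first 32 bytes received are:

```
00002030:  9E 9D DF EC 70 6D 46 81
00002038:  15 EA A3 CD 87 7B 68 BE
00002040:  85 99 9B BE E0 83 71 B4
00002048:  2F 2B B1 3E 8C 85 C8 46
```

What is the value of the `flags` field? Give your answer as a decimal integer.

-1937389498

`flags` follows `type` (4 B), `sample_rate` (8 B), `crc` (8 B), `length` (8 B), so it starts at offset 4 + 8 + 8 + 8 = 28 and occupies 4 bytes.
Bytes at offsets 28..31: 8C 85 C8 46.
Big-endian stores the most-significant byte at the lowest address.
The bytes are already most-significant first: 0x8C85C846.
Top bit is set, so as a signed 32-bit value this is 0x8C85C846 − 2^32 = -1937389498.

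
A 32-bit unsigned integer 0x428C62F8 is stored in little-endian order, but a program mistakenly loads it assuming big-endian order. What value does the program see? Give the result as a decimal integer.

Stored little-endian, the bytes at ascending addresses are F8 62 8C 42.
Read back as big-endian, the last byte is least significant, giving 0xF8628C42.
0xF8628C42 = 4167208002.

4167208002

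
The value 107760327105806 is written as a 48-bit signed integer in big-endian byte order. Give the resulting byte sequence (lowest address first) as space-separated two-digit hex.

107760327105806 in hexadecimal, padded to 48 bits, is 0x6201E8049D0E.
Split into bytes (most-significant first): 62 01 E8 04 9D 0E.
Big-endian: lowest address holds the most-significant byte.
So the memory order matches the most-significant-first order: 62 01 E8 04 9D 0E.

62 01 E8 04 9D 0E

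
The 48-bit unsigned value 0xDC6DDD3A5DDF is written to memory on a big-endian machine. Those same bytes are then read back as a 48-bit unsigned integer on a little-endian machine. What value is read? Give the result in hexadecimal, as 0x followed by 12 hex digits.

0xDF5D3ADD6DDC

Stored big-endian, the bytes at ascending addresses are DC 6D DD 3A 5D DF.
Read back as little-endian, the first byte is least significant, giving 0xDF5D3ADD6DDC.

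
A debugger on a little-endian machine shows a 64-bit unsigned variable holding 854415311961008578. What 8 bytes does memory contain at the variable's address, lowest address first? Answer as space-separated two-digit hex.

C2 29 17 08 33 7E DB 0B

854415311961008578 in hexadecimal, padded to 64 bits, is 0x0BDB7E33081729C2.
Split into bytes (most-significant first): 0B DB 7E 33 08 17 29 C2.
In little-endian order the low byte comes first in memory.
So at ascending addresses the bytes are C2 29 17 08 33 7E DB 0B.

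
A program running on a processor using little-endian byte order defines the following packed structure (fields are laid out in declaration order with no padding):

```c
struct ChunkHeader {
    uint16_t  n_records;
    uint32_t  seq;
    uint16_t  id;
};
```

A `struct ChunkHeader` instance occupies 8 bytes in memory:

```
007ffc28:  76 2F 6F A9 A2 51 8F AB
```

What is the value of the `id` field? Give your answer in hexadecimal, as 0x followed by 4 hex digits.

`id` follows `n_records` (2 B), `seq` (4 B), so it starts at offset 2 + 4 = 6 and occupies 2 bytes.
Bytes at offsets 6..7: 8F AB.
Little-endian stores the least-significant byte at the lowest address.
Reassemble most-significant byte first: AB 8F → 0xAB8F.

0xAB8F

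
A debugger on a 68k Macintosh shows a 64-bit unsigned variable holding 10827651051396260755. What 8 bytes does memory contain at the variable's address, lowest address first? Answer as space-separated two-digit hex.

10827651051396260755 in hexadecimal, padded to 64 bits, is 0x96438B438E5BE393.
Split into bytes (most-significant first): 96 43 8B 43 8E 5B E3 93.
In big-endian order the high byte comes first in memory.
So the memory order matches the most-significant-first order: 96 43 8B 43 8E 5B E3 93.

96 43 8B 43 8E 5B E3 93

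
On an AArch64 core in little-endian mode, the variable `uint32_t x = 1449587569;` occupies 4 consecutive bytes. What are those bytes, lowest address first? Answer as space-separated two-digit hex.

71 F3 66 56

1449587569 in hexadecimal, padded to 32 bits, is 0x5666F371.
Split into bytes (most-significant first): 56 66 F3 71.
In little-endian order the low byte comes first in memory.
So at ascending addresses the bytes are 71 F3 66 56.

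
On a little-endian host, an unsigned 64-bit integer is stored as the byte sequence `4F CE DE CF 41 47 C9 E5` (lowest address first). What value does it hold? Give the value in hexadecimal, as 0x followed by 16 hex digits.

0xE5C94741CFDECE4F

Little-endian stores the least-significant byte at the lowest address.
Reassemble most-significant byte first: E5 C9 47 41 CF DE CE 4F → 0xE5C94741CFDECE4F.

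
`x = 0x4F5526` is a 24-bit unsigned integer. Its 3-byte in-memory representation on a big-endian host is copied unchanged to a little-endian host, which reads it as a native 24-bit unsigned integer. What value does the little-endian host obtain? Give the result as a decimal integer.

2512207

Stored big-endian, the bytes at ascending addresses are 4F 55 26.
Read back as little-endian, the first byte is least significant, giving 0x26554F.
0x26554F = 2512207.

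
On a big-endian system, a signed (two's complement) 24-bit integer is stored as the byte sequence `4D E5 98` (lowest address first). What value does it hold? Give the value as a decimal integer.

Big-endian stores the most-significant byte at the lowest address.
The bytes are already most-significant first: 0x4DE598.
0x4DE598 = 5105048.

5105048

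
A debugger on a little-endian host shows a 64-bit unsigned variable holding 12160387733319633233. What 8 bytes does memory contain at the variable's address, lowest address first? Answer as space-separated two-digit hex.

12160387733319633233 in hexadecimal, padded to 64 bits, is 0xA8C260370788C951.
Split into bytes (most-significant first): A8 C2 60 37 07 88 C9 51.
Little-endian stores the least-significant byte at the lowest address.
So at ascending addresses the bytes are 51 C9 88 07 37 60 C2 A8.

51 C9 88 07 37 60 C2 A8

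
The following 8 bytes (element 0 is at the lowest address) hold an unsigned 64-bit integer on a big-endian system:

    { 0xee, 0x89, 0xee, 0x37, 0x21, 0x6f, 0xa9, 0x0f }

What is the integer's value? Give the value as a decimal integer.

Big-endian: lowest address holds the most-significant byte.
The bytes are already most-significant first: 0xEE89EE37216FA90F.
0xEE89EE37216FA90F = 17188531373387786511.

17188531373387786511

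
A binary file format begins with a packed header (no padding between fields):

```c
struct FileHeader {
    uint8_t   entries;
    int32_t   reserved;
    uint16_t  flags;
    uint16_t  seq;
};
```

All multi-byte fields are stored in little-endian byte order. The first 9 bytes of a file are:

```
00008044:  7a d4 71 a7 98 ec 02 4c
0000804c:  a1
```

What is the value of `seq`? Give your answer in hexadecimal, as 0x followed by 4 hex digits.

`seq` follows `entries` (1 B), `reserved` (4 B), `flags` (2 B), so it starts at offset 1 + 4 + 2 = 7 and occupies 2 bytes.
Bytes at offsets 7..8: 4C A1.
Little-endian stores the least-significant byte at the lowest address.
Reassemble most-significant byte first: A1 4C → 0xA14C.

0xA14C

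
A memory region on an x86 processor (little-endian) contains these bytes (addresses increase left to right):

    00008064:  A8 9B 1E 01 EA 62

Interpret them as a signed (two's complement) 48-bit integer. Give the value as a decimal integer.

Little-endian: lowest address holds the least-significant byte.
Reassemble most-significant byte first: 62 EA 01 1E 9B A8 → 0x62EA011E9BA8.
0x62EA011E9BA8 = 108757180652456.

108757180652456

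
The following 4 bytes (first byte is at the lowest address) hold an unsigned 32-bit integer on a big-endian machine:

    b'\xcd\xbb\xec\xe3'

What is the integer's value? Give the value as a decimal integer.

3451645155

Big-endian stores the most-significant byte at the lowest address.
The bytes are already most-significant first: 0xCDBBECE3.
0xCDBBECE3 = 3451645155.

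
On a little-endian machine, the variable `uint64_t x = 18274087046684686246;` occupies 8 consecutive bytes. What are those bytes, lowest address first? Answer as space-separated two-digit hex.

18274087046684686246 in hexadecimal, padded to 64 bits, is 0xFD9A9959443537A6.
Split into bytes (most-significant first): FD 9A 99 59 44 35 37 A6.
Little-endian stores the least-significant byte at the lowest address.
So at ascending addresses the bytes are A6 37 35 44 59 99 9A FD.

A6 37 35 44 59 99 9A FD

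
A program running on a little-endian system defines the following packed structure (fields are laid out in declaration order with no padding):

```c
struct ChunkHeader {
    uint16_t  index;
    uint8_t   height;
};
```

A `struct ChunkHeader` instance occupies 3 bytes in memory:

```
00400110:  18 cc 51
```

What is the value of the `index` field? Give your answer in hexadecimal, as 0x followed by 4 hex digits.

`index` is the first field, at byte offset 0, occupying 2 bytes.
Bytes at offsets 0..1: 18 CC.
Little-endian stores the least-significant byte at the lowest address.
Reassemble most-significant byte first: CC 18 → 0xCC18.

0xCC18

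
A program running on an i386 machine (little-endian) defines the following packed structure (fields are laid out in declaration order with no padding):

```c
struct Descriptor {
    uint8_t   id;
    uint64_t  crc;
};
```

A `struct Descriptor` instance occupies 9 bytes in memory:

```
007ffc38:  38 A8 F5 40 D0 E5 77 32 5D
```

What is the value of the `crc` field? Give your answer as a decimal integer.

6715561823287965096

`crc` follows `id` (1 byte), so it starts at byte offset 1 and occupies 8 bytes.
Bytes at offsets 1..8: A8 F5 40 D0 E5 77 32 5D.
Little-endian: lowest address holds the least-significant byte.
Reassemble most-significant byte first: 5D 32 77 E5 D0 40 F5 A8 → 0x5D3277E5D040F5A8.
0x5D3277E5D040F5A8 = 6715561823287965096.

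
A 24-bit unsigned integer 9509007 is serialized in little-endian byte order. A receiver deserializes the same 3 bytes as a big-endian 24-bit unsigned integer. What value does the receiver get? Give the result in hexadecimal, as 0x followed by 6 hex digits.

9509007 in 24-bit hexadecimal is 0x91188F.
Stored little-endian, the bytes at ascending addresses are 8F 18 91.
Read back as big-endian, the last byte is least significant, giving 0x8F1891.

0x8F1891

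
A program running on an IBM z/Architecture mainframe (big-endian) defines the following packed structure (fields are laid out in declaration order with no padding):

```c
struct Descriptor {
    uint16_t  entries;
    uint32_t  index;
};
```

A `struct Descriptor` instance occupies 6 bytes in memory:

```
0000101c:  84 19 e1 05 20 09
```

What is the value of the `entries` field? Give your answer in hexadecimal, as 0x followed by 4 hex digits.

`entries` is the first field, at byte offset 0, occupying 2 bytes.
Bytes at offsets 0..1: 84 19.
Big-endian: lowest address holds the most-significant byte.
The bytes are already most-significant first: 0x8419.

0x8419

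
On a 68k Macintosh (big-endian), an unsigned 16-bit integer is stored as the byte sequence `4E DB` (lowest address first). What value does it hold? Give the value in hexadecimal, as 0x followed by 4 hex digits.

Big-endian: lowest address holds the most-significant byte.
The bytes are already most-significant first: 0x4EDB.

0x4EDB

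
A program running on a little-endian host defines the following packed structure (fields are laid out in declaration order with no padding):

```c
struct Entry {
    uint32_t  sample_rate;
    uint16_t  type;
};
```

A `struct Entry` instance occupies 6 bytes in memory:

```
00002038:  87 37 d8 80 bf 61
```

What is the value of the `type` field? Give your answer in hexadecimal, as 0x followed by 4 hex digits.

0x61BF

`type` follows `sample_rate` (4 bytes), so it starts at byte offset 4 and occupies 2 bytes.
Bytes at offsets 4..5: BF 61.
In little-endian order the low byte comes first in memory.
Reassemble most-significant byte first: 61 BF → 0x61BF.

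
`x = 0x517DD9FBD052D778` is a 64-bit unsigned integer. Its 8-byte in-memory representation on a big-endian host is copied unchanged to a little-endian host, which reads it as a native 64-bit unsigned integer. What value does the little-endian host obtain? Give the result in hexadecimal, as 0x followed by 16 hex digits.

Stored big-endian, the bytes at ascending addresses are 51 7D D9 FB D0 52 D7 78.
Read back as little-endian, the first byte is least significant, giving 0x78D752D0FBD97D51.

0x78D752D0FBD97D51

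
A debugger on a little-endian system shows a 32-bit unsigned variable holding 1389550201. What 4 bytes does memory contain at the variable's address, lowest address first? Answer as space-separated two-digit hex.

1389550201 in hexadecimal, padded to 32 bits, is 0x52D2DA79.
Split into bytes (most-significant first): 52 D2 DA 79.
Little-endian: lowest address holds the least-significant byte.
So at ascending addresses the bytes are 79 DA D2 52.

79 DA D2 52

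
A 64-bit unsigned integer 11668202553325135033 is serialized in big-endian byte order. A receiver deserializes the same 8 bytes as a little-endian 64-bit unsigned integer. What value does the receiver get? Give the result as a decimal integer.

11668202553325135033 in 64-bit hexadecimal is 0xA1EDC866C64024B9.
Stored big-endian, the bytes at ascending addresses are A1 ED C8 66 C6 40 24 B9.
Read back as little-endian, the first byte is least significant, giving 0xB92440C666C8EDA1.
0xB92440C666C8EDA1 = 13340859217050398113.

13340859217050398113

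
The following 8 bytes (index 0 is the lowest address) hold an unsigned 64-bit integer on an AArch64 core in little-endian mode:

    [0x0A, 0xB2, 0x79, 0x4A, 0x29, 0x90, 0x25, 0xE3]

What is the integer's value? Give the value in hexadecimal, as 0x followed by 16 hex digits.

0xE32590294A79B20A

In little-endian order the low byte comes first in memory.
Reassemble most-significant byte first: E3 25 90 29 4A 79 B2 0A → 0xE32590294A79B20A.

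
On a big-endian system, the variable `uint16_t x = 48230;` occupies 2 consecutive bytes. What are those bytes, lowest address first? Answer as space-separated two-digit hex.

BC 66

48230 in hexadecimal, padded to 16 bits, is 0xBC66.
Split into bytes (most-significant first): BC 66.
Big-endian stores the most-significant byte at the lowest address.
So the memory order matches the most-significant-first order: BC 66.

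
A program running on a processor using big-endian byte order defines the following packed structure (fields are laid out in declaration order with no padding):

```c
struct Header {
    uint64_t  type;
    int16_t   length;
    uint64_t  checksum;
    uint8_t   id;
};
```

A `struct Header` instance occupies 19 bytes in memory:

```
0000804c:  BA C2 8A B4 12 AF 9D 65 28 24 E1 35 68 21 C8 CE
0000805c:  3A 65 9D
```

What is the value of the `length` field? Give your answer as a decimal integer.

`length` follows `type` (8 bytes), so it starts at byte offset 8 and occupies 2 bytes.
Bytes at offsets 8..9: 28 24.
In big-endian order the high byte comes first in memory.
The bytes are already most-significant first: 0x2824.
0x2824 = 10276.

10276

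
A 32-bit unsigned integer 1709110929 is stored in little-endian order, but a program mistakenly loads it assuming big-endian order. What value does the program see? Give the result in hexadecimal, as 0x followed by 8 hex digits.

0x91F6DE65

1709110929 in 32-bit hexadecimal is 0x65DEF691.
Stored little-endian, the bytes at ascending addresses are 91 F6 DE 65.
Read back as big-endian, the last byte is least significant, giving 0x91F6DE65.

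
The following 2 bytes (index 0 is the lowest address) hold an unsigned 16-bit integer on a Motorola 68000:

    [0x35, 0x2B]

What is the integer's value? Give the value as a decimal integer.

13611

Big-endian stores the most-significant byte at the lowest address.
The bytes are already most-significant first: 0x352B.
0x352B = 13611.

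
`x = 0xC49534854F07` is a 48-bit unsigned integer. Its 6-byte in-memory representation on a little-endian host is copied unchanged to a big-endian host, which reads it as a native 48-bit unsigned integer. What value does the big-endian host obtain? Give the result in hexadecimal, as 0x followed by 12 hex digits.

0x074F853495C4

Stored little-endian, the bytes at ascending addresses are 07 4F 85 34 95 C4.
Read back as big-endian, the last byte is least significant, giving 0x074F853495C4.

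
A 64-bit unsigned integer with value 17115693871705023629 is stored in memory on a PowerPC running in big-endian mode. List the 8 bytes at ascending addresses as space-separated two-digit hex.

17115693871705023629 in hexadecimal, padded to 64 bits, is 0xED8728E4BB4EE48D.
Split into bytes (most-significant first): ED 87 28 E4 BB 4E E4 8D.
Big-endian stores the most-significant byte at the lowest address.
So the memory order matches the most-significant-first order: ED 87 28 E4 BB 4E E4 8D.

ED 87 28 E4 BB 4E E4 8D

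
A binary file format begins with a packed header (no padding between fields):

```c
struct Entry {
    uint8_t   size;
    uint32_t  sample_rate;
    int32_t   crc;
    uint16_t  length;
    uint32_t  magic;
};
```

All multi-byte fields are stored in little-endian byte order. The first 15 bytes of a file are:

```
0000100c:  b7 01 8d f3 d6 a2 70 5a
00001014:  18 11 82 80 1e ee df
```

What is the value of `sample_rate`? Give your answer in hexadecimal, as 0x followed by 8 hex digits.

0xD6F38D01

`sample_rate` follows `size` (1 byte), so it starts at byte offset 1 and occupies 4 bytes.
Bytes at offsets 1..4: 01 8D F3 D6.
Little-endian stores the least-significant byte at the lowest address.
Reassemble most-significant byte first: D6 F3 8D 01 → 0xD6F38D01.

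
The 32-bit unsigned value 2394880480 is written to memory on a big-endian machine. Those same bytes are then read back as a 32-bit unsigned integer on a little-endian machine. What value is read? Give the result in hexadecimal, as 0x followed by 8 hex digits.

2394880480 in 32-bit hexadecimal is 0x8EBEF9E0.
Stored big-endian, the bytes at ascending addresses are 8E BE F9 E0.
Read back as little-endian, the first byte is least significant, giving 0xE0F9BE8E.

0xE0F9BE8E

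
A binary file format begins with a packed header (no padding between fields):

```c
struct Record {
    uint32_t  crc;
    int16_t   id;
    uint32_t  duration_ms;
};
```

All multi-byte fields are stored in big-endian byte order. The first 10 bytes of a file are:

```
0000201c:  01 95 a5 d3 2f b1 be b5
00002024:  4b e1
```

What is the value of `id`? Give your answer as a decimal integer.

12209

`id` follows `crc` (4 bytes), so it starts at byte offset 4 and occupies 2 bytes.
Bytes at offsets 4..5: 2F B1.
Big-endian stores the most-significant byte at the lowest address.
The bytes are already most-significant first: 0x2FB1.
0x2FB1 = 12209.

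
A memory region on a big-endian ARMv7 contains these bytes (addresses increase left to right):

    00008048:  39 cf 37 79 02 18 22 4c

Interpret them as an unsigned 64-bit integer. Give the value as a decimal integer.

4165609173206704716

Big-endian stores the most-significant byte at the lowest address.
The bytes are already most-significant first: 0x39CF37790218224C.
0x39CF37790218224C = 4165609173206704716.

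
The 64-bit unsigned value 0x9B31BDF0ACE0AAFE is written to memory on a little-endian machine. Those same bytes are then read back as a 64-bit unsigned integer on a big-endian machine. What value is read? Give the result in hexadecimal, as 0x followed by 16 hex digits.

Stored little-endian, the bytes at ascending addresses are FE AA E0 AC F0 BD 31 9B.
Read back as big-endian, the last byte is least significant, giving 0xFEAAE0ACF0BD319B.

0xFEAAE0ACF0BD319B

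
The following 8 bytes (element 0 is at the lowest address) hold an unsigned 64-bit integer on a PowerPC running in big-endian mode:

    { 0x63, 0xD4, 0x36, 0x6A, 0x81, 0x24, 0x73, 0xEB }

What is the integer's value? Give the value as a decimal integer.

Big-endian: lowest address holds the most-significant byte.
The bytes are already most-significant first: 0x63D4366A812473EB.
0x63D4366A812473EB = 7193434335878607851.

7193434335878607851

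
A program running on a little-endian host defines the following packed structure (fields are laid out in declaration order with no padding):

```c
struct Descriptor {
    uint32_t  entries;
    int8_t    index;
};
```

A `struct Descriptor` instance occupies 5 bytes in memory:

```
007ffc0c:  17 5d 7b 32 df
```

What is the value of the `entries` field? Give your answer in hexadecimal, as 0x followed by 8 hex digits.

`entries` is the first field, at byte offset 0, occupying 4 bytes.
Bytes at offsets 0..3: 17 5D 7B 32.
Little-endian stores the least-significant byte at the lowest address.
Reassemble most-significant byte first: 32 7B 5D 17 → 0x327B5D17.

0x327B5D17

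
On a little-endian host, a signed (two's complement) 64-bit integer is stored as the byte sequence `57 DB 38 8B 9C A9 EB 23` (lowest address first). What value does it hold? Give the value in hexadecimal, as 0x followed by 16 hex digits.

Little-endian stores the least-significant byte at the lowest address.
Reassemble most-significant byte first: 23 EB A9 9C 8B 38 DB 57 → 0x23EBA99C8B38DB57.

0x23EBA99C8B38DB57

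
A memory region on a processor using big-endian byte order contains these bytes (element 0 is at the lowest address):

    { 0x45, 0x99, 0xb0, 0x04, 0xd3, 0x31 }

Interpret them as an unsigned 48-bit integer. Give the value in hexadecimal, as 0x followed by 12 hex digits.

In big-endian order the high byte comes first in memory.
The bytes are already most-significant first: 0x4599B004D331.

0x4599B004D331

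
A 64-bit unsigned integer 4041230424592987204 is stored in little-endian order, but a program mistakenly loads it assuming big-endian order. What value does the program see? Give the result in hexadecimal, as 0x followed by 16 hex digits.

0x44B45DE9A8551538

4041230424592987204 in 64-bit hexadecimal is 0x381555A8E95DB444.
Stored little-endian, the bytes at ascending addresses are 44 B4 5D E9 A8 55 15 38.
Read back as big-endian, the last byte is least significant, giving 0x44B45DE9A8551538.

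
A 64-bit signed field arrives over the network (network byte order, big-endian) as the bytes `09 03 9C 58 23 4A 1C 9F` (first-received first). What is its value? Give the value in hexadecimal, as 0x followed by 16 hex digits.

In big-endian order the high byte comes first in memory.
The bytes are already most-significant first: 0x09039C58234A1C9F.

0x09039C58234A1C9F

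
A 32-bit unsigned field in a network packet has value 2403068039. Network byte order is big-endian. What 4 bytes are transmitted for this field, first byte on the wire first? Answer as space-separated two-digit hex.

8F 3B E8 87

2403068039 in hexadecimal, padded to 32 bits, is 0x8F3BE887.
Split into bytes (most-significant first): 8F 3B E8 87.
Big-endian: lowest address holds the most-significant byte.
So the memory order matches the most-significant-first order: 8F 3B E8 87.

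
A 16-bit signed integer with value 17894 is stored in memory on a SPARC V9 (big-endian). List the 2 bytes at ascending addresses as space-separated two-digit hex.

17894 in hexadecimal, padded to 16 bits, is 0x45E6.
Split into bytes (most-significant first): 45 E6.
Big-endian: lowest address holds the most-significant byte.
So the memory order matches the most-significant-first order: 45 E6.

45 E6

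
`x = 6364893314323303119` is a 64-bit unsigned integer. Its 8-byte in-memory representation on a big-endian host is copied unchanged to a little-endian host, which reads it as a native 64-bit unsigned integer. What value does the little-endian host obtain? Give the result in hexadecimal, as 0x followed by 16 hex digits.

0xCFCA7F29BFA45458

6364893314323303119 in 64-bit hexadecimal is 0x5854A4BF297FCACF.
Stored big-endian, the bytes at ascending addresses are 58 54 A4 BF 29 7F CA CF.
Read back as little-endian, the first byte is least significant, giving 0xCFCA7F29BFA45458.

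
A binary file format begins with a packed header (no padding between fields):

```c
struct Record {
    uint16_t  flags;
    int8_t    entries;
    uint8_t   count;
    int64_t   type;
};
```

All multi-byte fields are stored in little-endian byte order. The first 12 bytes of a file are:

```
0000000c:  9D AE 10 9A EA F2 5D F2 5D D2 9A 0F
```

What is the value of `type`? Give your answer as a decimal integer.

`type` follows `flags` (2 B), `entries` (1 B), `count` (1 B), so it starts at offset 2 + 1 + 1 = 4 and occupies 8 bytes.
Bytes at offsets 4..11: EA F2 5D F2 5D D2 9A 0F.
Little-endian stores the least-significant byte at the lowest address.
Reassemble most-significant byte first: 0F 9A D2 5D F2 5D F2 EA → 0x0F9AD25DF25DF2EA.
0x0F9AD25DF25DF2EA = 1124442357922394858.

1124442357922394858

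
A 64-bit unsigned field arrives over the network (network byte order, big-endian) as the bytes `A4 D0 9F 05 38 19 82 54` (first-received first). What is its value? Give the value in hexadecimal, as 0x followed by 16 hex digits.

0xA4D09F0538198254

Big-endian: lowest address holds the most-significant byte.
The bytes are already most-significant first: 0xA4D09F0538198254.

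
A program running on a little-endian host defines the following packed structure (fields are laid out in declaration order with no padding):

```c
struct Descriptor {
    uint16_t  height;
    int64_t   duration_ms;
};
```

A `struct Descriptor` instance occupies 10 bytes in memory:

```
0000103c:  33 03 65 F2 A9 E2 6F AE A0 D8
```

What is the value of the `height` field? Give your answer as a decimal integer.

819

`height` is the first field, at byte offset 0, occupying 2 bytes.
Bytes at offsets 0..1: 33 03.
Little-endian: lowest address holds the least-significant byte.
Reassemble most-significant byte first: 03 33 → 0x0333.
0x0333 = 819.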